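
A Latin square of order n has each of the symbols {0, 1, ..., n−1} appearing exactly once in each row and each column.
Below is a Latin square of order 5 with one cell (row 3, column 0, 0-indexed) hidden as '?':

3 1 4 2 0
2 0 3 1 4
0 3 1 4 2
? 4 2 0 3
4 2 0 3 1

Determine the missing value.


Row 3 contains symbols [0, 2, 3, 4] — missing [1].
Column 0 contains symbols [0, 2, 3, 4] — missing [1].
The missing symbol must appear in both missing sets; intersection = [1].
Therefore the hidden value is 1.

Missing value = 1.


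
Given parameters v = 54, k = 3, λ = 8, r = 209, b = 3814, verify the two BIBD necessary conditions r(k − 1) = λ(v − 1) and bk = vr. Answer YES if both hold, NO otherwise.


Condition (i): r(k − 1) = 209·2 = 418; λ(v − 1) = 8·53 = 424. Match? NO.
Condition (ii): bk = 3814·3 = 11442; vr = 54·209 = 11286. Match? NO.
Both conditions hold? NO.

NO


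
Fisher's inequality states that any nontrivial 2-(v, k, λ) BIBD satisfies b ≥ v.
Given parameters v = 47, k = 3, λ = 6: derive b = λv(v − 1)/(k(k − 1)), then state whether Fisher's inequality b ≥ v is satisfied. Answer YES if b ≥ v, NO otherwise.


b = λv(v − 1)/(k(k − 1)) = 6·47·46/(3·2) = 12972/6 = 2162.
Compare with v = 47: b ≥ v, so Fisher's inequality holds.

YES


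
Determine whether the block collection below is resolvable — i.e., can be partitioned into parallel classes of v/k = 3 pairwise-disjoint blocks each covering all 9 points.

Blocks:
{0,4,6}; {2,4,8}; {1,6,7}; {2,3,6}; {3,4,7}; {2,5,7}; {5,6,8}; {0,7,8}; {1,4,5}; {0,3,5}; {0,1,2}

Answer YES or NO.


v = 9, block size k = 3, number of blocks = 11.
For resolvability, blocks must partition into parallel classes of size v/k = 3.
Total blocks must therefore be a multiple of 3: 11 = 3·3 + 2 ⇒ not divisible ✗.
Resolvable? NO.

NO


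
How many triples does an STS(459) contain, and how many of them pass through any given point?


An STS(v) is a 2-(v, 3, 1) BIBD: block size k = 3, λ = 1.
Replication: r(k − 1) = λ(v − 1) ⇒ r·2 = 459 − 1 = 458 ⇒ r = 229.
Block count: b = v(v − 1)/6 = 459·458/6 = 210222/6 = 35037.

r = 229, b = 35037.


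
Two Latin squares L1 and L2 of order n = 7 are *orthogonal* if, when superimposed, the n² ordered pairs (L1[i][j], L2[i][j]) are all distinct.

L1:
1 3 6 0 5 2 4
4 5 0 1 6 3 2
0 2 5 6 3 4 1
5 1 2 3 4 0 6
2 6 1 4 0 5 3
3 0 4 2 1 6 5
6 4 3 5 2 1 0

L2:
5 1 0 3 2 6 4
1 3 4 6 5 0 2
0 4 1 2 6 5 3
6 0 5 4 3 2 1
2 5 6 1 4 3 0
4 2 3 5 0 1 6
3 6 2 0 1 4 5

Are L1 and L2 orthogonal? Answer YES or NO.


Form the n² = 49 superimposed pairs (L1[i][j], L2[i][j]), row by row (rows and columns indexed from 0):
row 0: (1,5) (3,1) (6,0) (0,3) (5,2) (2,6) (4,4)
row 1: (4,1) (5,3) (0,4) (1,6) (6,5) (3,0) (2,2)
row 2: (0,0) (2,4) (5,1) (6,2) (3,6) (4,5) (1,3)
row 3: (5,6) (1,0) (2,5) (3,4) (4,3) (0,2) (6,1)
row 4: (2,2) (6,5) (1,6) (4,1) (0,4) (5,3) (3,0)
row 5: (3,4) (0,2) (4,3) (2,5) (1,0) (6,1) (5,6)
row 6: (6,3) (4,6) (3,2) (5,0) (2,1) (1,4) (0,5)
Orthogonality requires all 49 pairs distinct.
But the pair (2,2) repeats: cell (1,6) has L1 = 2, L2 = 2, and cell (4,0) has L1 = 2, L2 = 2.
A repeated pair means some other pair never occurs (only 35 distinct pairs out of 49), so the squares are not orthogonal.
Conclusion: NO.

NO


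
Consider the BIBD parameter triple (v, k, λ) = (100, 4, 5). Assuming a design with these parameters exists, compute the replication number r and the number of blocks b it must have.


Any 2-(v, k, λ) BIBD satisfies two necessary conditions:
  (i)  Each point sits in r blocks, and counting incidences through any fixed point gives r(k − 1) = λ(v − 1), so r = λ(v − 1)/(k − 1).
  (ii) Total incidences bk = vr, so b = vr/k.
Step 1: r = λ(v − 1)/(k − 1) = 5·(100 − 1)/(4 − 1) = 5·99/3 = 495/3 = 165.
Step 2: b = vr/k = 100·165/4 = 16500/4 = 4125.
Check integrality: r = 165 ∈ Z ✓, b = 4125 ∈ Z ✓.
(These identities are necessary conditions: they determine r and b for any design with these parameters, but do not by themselves prove that one exists.)

r = 165, b = 4125.


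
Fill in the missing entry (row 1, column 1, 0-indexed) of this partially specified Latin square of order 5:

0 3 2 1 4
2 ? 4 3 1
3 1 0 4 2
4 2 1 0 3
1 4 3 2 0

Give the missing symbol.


Row 1 contains symbols [1, 2, 3, 4] — missing [0].
Column 1 contains symbols [1, 2, 3, 4] — missing [0].
The missing symbol must appear in both missing sets; intersection = [0].
Therefore the hidden value is 0.

Missing value = 0.


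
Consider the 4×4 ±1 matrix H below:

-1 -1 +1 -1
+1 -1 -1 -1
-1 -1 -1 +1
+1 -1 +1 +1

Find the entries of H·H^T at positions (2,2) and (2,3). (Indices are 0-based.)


Row 2 of H: [-1, -1, -1, 1].
Row 3 of H: [1, -1, 1, 1].
(H·H^T)[2][2] = Σ_j H[2][j]·H[2][j] = (-1)² + (-1)² + (-1)² + (1)² = 1 + 1 + 1 + 1 = 4.
(H·H^T)[2][3] = Σ_j H[2][j]·H[3][j] = (-1)·(1) + (-1)·(-1) + (-1)·(1) + (1)·(1) = -1 + 1 + -1 + 1 = 0.
So rows 2 and 3 are orthogonal; the diagonal entry equals n = 4.

(2,2) entry = 4; (2,3) entry = 0.


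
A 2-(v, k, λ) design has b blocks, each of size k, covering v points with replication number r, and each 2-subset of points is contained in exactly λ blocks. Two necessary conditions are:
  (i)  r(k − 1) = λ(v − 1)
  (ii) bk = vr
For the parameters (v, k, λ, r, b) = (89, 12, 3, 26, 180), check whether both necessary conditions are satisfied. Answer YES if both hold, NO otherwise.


Condition (i): r(k − 1) = 26·11 = 286; λ(v − 1) = 3·88 = 264. Match? NO.
Condition (ii): bk = 180·12 = 2160; vr = 89·26 = 2314. Match? NO.
Both conditions hold? NO.

NO


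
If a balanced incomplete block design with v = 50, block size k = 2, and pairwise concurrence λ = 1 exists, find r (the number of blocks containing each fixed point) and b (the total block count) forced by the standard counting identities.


Any 2-(v, k, λ) BIBD satisfies two necessary conditions:
  (i)  Each point sits in r blocks, and counting incidences through any fixed point gives r(k − 1) = λ(v − 1), so r = λ(v − 1)/(k − 1).
  (ii) Total incidences bk = vr, so b = vr/k.
Step 1: r = λ(v − 1)/(k − 1) = 1·(50 − 1)/(2 − 1) = 1·49/1 = 49/1 = 49.
Step 2: b = vr/k = 50·49/2 = 2450/2 = 1225.
Check integrality: r = 49 ∈ Z ✓, b = 1225 ∈ Z ✓.
(These identities are necessary conditions: they determine r and b for any design with these parameters, but do not by themselves prove that one exists.)

r = 49, b = 1225.


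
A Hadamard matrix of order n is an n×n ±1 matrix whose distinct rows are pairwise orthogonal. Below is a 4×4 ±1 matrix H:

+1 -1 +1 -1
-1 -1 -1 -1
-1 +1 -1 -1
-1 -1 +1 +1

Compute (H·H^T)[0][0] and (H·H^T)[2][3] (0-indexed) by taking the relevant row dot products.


Row 0 of H: [1, -1, 1, -1].
Row 2 of H: [-1, 1, -1, -1].
Row 3 of H: [-1, -1, 1, 1].
(H·H^T)[0][0] = Σ_j H[0][j]·H[0][j] = (1)² + (-1)² + (1)² + (-1)² = 1 + 1 + 1 + 1 = 4.
(H·H^T)[2][3] = Σ_j H[2][j]·H[3][j] = (-1)·(-1) + (1)·(-1) + (-1)·(1) + (-1)·(1) = 1 + -1 + -1 + -1 = -2.
Rows 2 and 3 are not orthogonal (dot product = -2 ≠ 0), so H is not a Hadamard matrix.

(0,0) entry = 4; (2,3) entry = -2.


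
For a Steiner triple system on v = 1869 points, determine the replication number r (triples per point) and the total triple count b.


An STS(v) is a 2-(v, 3, 1) BIBD: block size k = 3, λ = 1.
Replication: r(k − 1) = λ(v − 1) ⇒ r·2 = 1869 − 1 = 1868 ⇒ r = 934.
Block count: bk = vr ⇒ b·3 = 1869·934 = 1745646 ⇒ b = 581882.

r = 934, b = 581882.


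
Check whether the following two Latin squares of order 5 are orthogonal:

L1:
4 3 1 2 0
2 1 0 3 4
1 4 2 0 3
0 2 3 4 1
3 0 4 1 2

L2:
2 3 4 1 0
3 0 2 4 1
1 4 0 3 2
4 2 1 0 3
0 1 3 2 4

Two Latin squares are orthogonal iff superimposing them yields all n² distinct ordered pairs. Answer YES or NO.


Form the n² = 25 superimposed pairs (L1[i][j], L2[i][j]), row by row (rows and columns indexed from 0):
row 0: (4,2) (3,3) (1,4) (2,1) (0,0)
row 1: (2,3) (1,0) (0,2) (3,4) (4,1)
row 2: (1,1) (4,4) (2,0) (0,3) (3,2)
row 3: (0,4) (2,2) (3,1) (4,0) (1,3)
row 4: (3,0) (0,1) (4,3) (1,2) (2,4)
Orthogonality requires all 25 pairs distinct.
Check by first coordinate: for each symbol s of L1, list the L2 entries in the n cells where L1 = s; they must all differ.
  L1 = 0: L2 entries (in reading order) 0, 2, 3, 4, 1 — all 5 distinct ✓
  L1 = 1: L2 entries (in reading order) 4, 0, 1, 3, 2 — all 5 distinct ✓
  L1 = 2: L2 entries (in reading order) 1, 3, 0, 2, 4 — all 5 distinct ✓
  L1 = 3: L2 entries (in reading order) 3, 4, 2, 1, 0 — all 5 distinct ✓
  L1 = 4: L2 entries (in reading order) 2, 1, 4, 0, 3 — all 5 distinct ✓
Every symbol of L1 meets every symbol of L2 exactly once, so all 25 pairs are distinct (25 of 25).
Conclusion: YES.

YES


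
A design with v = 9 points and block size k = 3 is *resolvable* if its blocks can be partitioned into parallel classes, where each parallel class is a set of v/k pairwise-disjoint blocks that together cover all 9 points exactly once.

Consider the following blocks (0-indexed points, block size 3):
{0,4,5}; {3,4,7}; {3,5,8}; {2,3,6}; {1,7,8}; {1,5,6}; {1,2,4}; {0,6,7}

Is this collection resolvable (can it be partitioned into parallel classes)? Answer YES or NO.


v = 9, block size k = 3, number of blocks = 8.
For resolvability, blocks must partition into parallel classes of size v/k = 3.
Total blocks must therefore be a multiple of 3: 8 = 3·2 + 2 ⇒ not divisible ✗.
Resolvable? NO.

NO


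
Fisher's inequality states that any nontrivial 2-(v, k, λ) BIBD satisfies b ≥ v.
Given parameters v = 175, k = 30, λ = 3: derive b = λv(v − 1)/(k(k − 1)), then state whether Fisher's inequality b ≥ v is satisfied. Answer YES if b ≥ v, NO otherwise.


b = λv(v − 1)/(k(k − 1)) = 3·175·174/(30·29) = 91350/870 = 105.
Compare with v = 175: b < v, so Fisher's inequality fails.

NO


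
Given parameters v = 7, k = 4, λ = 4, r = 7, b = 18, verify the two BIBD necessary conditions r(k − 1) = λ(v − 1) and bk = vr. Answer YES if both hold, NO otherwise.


Condition (i): r(k − 1) = 7·3 = 21; λ(v − 1) = 4·6 = 24. Match? NO.
Condition (ii): bk = 18·4 = 72; vr = 7·7 = 49. Match? NO.
Both conditions hold? NO.

NO


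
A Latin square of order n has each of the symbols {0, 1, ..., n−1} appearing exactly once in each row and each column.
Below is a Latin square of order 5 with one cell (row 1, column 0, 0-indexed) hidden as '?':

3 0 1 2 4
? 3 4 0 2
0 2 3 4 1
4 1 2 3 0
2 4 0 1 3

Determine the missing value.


Row 1 contains symbols [0, 2, 3, 4] — missing [1].
Column 0 contains symbols [0, 2, 3, 4] — missing [1].
The missing symbol must appear in both missing sets; intersection = [1].
Therefore the hidden value is 1.

Missing value = 1.


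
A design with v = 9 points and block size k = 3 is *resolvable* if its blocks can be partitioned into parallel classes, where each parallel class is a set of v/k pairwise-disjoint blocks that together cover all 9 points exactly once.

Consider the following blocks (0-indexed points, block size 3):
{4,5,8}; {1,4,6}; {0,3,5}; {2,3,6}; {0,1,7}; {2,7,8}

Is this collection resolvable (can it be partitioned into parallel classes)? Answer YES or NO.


v = 9, block size k = 3, number of blocks = 6.
For resolvability, blocks must partition into parallel classes of size v/k = 3.
Total blocks must therefore be a multiple of 3: 6 = 3·2 + 0 ⇒ divisible ✓.
Greedy packing gives 2 candidate class(es). Each should be a full parallel class (size 3, covers all 9 points).
  Class 1 (3 blocks): {4,5,8}; {2,3,6}; {0,1,7}. Points covered: [0, 1, 2, 3, 4, 5, 6, 7, 8].
  Class 2 (3 blocks): {1,4,6}; {0,3,5}; {2,7,8}. Points covered: [0, 1, 2, 3, 4, 5, 6, 7, 8].
All classes full (size 3)? YES. All classes cover every point? YES.
Resolvable? YES.

YES


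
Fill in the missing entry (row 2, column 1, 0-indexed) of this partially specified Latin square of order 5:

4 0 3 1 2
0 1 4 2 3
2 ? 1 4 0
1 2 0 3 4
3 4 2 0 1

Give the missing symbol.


Row 2 contains symbols [0, 1, 2, 4] — missing [3].
Column 1 contains symbols [0, 1, 2, 4] — missing [3].
The missing symbol must appear in both missing sets; intersection = [3].
Therefore the hidden value is 3.

Missing value = 3.


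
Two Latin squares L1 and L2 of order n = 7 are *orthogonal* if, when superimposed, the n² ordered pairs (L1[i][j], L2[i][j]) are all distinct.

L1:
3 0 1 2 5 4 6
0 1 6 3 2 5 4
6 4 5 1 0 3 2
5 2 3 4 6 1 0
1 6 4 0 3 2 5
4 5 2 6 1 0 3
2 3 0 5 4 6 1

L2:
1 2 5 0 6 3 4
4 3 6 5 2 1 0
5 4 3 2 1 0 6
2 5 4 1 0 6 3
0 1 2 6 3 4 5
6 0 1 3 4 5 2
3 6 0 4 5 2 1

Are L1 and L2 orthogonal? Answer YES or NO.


Form the n² = 49 superimposed pairs (L1[i][j], L2[i][j]), row by row (rows and columns indexed from 0):
row 0: (3,1) (0,2) (1,5) (2,0) (5,6) (4,3) (6,4)
row 1: (0,4) (1,3) (6,6) (3,5) (2,2) (5,1) (4,0)
row 2: (6,5) (4,4) (5,3) (1,2) (0,1) (3,0) (2,6)
row 3: (5,2) (2,5) (3,4) (4,1) (6,0) (1,6) (0,3)
row 4: (1,0) (6,1) (4,2) (0,6) (3,3) (2,4) (5,5)
row 5: (4,6) (5,0) (2,1) (6,3) (1,4) (0,5) (3,2)
row 6: (2,3) (3,6) (0,0) (5,4) (4,5) (6,2) (1,1)
Orthogonality requires all 49 pairs distinct.
Check by first coordinate: for each symbol s of L1, list the L2 entries in the n cells where L1 = s; they must all differ.
  L1 = 0: L2 entries (in reading order) 2, 4, 1, 3, 6, 5, 0 — all 7 distinct ✓
  L1 = 1: L2 entries (in reading order) 5, 3, 2, 6, 0, 4, 1 — all 7 distinct ✓
  L1 = 2: L2 entries (in reading order) 0, 2, 6, 5, 4, 1, 3 — all 7 distinct ✓
  L1 = 3: L2 entries (in reading order) 1, 5, 0, 4, 3, 2, 6 — all 7 distinct ✓
  L1 = 4: L2 entries (in reading order) 3, 0, 4, 1, 2, 6, 5 — all 7 distinct ✓
  L1 = 5: L2 entries (in reading order) 6, 1, 3, 2, 5, 0, 4 — all 7 distinct ✓
  L1 = 6: L2 entries (in reading order) 4, 6, 5, 0, 1, 3, 2 — all 7 distinct ✓
Every symbol of L1 meets every symbol of L2 exactly once, so all 49 pairs are distinct (49 of 49).
Conclusion: YES.

YES


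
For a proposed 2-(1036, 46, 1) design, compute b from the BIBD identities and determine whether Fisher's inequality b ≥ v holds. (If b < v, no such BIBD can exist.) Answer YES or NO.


r = λ(v − 1)/(k − 1) = 1·1035/45 = 23.
b = vr/k = 1036·23/46 = 518.
Fisher's inequality: b ≥ v ⇔ 518 ≥ 1036? NO.

NO


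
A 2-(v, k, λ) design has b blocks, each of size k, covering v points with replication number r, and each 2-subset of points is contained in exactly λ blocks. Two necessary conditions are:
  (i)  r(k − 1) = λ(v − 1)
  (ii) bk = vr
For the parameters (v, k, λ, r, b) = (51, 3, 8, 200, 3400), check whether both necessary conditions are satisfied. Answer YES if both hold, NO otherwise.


Condition (i): r(k − 1) = 200·2 = 400; λ(v − 1) = 8·50 = 400. Match? YES.
Condition (ii): bk = 3400·3 = 10200; vr = 51·200 = 10200. Match? YES.
Both conditions hold? YES.

YES


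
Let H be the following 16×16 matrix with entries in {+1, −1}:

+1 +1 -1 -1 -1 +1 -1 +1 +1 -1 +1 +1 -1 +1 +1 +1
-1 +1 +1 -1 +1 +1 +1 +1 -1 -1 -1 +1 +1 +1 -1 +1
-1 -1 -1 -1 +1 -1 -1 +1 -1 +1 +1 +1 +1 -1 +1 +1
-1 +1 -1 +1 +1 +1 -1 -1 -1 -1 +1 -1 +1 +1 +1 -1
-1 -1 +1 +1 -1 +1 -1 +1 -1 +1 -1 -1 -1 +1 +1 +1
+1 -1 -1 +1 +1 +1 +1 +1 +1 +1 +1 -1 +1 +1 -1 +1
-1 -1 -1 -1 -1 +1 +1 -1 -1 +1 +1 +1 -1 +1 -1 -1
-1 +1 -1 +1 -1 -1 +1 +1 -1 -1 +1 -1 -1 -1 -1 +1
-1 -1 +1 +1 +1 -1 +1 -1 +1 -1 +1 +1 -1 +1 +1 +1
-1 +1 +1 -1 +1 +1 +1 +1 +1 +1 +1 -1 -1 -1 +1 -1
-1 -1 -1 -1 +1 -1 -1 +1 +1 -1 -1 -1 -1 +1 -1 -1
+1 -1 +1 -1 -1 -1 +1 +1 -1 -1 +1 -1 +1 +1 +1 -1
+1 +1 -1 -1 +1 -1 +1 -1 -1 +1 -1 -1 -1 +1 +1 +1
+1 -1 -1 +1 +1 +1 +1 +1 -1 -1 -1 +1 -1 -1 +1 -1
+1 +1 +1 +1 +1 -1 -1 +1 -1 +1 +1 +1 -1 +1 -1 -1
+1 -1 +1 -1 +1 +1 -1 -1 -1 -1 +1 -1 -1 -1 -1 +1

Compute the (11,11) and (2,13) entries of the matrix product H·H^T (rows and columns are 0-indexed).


Row 2 of H: [-1, -1, -1, -1, 1, -1, -1, 1, -1, 1, 1, 1, 1, -1, 1, 1].
Row 11 of H: [1, -1, 1, -1, -1, -1, 1, 1, -1, -1, 1, -1, 1, 1, 1, -1].
Row 13 of H: [1, -1, -1, 1, 1, 1, 1, 1, -1, -1, -1, 1, -1, -1, 1, -1].
(H·H^T)[11][11] = Σ_j H[11][j]·H[11][j] = (1)² + (-1)² + (1)² + (-1)² + (-1)² + (-1)² + (1)² + (1)² + (-1)² + (-1)² + (1)² + (-1)² + (1)² + (1)² + (1)² + (-1)² = 1 + 1 + 1 + 1 + 1 + 1 + 1 + 1 + 1 + 1 + 1 + 1 + 1 + 1 + 1 + 1 = 16.
(H·H^T)[2][13] = Σ_j H[2][j]·H[13][j] = (-1)·(1) + (-1)·(-1) + (-1)·(-1) + (-1)·(1) + (1)·(1) + (-1)·(1) + (-1)·(1) + (1)·(1) + (-1)·(-1) + (1)·(-1) + (1)·(-1) + (1)·(1) + (1)·(-1) + (-1)·(-1) + (1)·(1) + (1)·(-1) = -1 + 1 + 1 + -1 + 1 + -1 + -1 + 1 + 1 + -1 + -1 + 1 + -1 + 1 + 1 + -1 = 0.
So rows 2 and 13 are orthogonal; the diagonal entry equals n = 16.

(11,11) entry = 16; (2,13) entry = 0.


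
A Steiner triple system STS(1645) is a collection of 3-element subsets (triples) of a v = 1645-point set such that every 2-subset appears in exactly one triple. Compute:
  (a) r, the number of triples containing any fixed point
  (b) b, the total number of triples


An STS(v) is a 2-(v, 3, 1) BIBD: block size k = 3, λ = 1.
Replication: r(k − 1) = λ(v − 1) ⇒ r·2 = 1645 − 1 = 1644 ⇒ r = 822.
Block count: bk = vr ⇒ b·3 = 1645·822 = 1352190 ⇒ b = 450730.

r = 822, b = 450730.


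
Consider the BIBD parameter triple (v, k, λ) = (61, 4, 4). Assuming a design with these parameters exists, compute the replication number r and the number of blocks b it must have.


Any 2-(v, k, λ) BIBD satisfies two necessary conditions:
  (i)  Each point sits in r blocks, and counting incidences through any fixed point gives r(k − 1) = λ(v − 1), so r = λ(v − 1)/(k − 1).
  (ii) Total incidences bk = vr, so b = vr/k.
Step 1: r = λ(v − 1)/(k − 1) = 4·(61 − 1)/(4 − 1) = 4·60/3 = 240/3 = 80.
Step 2: b = vr/k = 61·80/4 = 4880/4 = 1220.
Check integrality: r = 80 ∈ Z ✓, b = 1220 ∈ Z ✓.
(These identities are necessary conditions: they determine r and b for any design with these parameters, but do not by themselves prove that one exists.)

r = 80, b = 1220.


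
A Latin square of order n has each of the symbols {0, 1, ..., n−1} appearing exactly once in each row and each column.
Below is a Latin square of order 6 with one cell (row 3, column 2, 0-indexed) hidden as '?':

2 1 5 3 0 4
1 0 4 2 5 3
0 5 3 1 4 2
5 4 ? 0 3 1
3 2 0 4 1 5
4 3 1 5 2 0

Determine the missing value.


Row 3 contains symbols [0, 1, 3, 4, 5] — missing [2].
Column 2 contains symbols [0, 1, 3, 4, 5] — missing [2].
The missing symbol must appear in both missing sets; intersection = [2].
Therefore the hidden value is 2.

Missing value = 2.


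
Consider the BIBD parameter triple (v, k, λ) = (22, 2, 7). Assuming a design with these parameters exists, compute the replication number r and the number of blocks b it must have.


Any 2-(v, k, λ) BIBD satisfies two necessary conditions:
  (i)  Each point sits in r blocks, and counting incidences through any fixed point gives r(k − 1) = λ(v − 1), so r = λ(v − 1)/(k − 1).
  (ii) Total incidences bk = vr, so b = vr/k.
Step 1: r = λ(v − 1)/(k − 1) = 7·(22 − 1)/(2 − 1) = 7·21/1 = 147/1 = 147.
Step 2: b = vr/k = 22·147/2 = 3234/2 = 1617.
Check integrality: r = 147 ∈ Z ✓, b = 1617 ∈ Z ✓.
(These identities are necessary conditions: they determine r and b for any design with these parameters, but do not by themselves prove that one exists.)

r = 147, b = 1617.


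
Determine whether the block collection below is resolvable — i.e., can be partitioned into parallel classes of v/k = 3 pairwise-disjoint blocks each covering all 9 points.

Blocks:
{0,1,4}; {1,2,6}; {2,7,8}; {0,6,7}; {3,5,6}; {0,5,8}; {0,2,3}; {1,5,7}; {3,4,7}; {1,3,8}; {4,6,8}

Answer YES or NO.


v = 9, block size k = 3, number of blocks = 11.
For resolvability, blocks must partition into parallel classes of size v/k = 3.
Total blocks must therefore be a multiple of 3: 11 = 3·3 + 2 ⇒ not divisible ✗.
Resolvable? NO.

NO


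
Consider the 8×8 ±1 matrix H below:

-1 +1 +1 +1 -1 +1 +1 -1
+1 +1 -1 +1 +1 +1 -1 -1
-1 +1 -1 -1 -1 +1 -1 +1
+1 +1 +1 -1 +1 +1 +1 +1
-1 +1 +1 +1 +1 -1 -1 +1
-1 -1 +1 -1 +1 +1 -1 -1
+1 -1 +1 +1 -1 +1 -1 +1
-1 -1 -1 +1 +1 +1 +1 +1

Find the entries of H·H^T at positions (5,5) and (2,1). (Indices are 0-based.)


Row 1 of H: [1, 1, -1, 1, 1, 1, -1, -1].
Row 2 of H: [-1, 1, -1, -1, -1, 1, -1, 1].
Row 5 of H: [-1, -1, 1, -1, 1, 1, -1, -1].
(H·H^T)[5][5] = Σ_j H[5][j]·H[5][j] = (-1)² + (-1)² + (1)² + (-1)² + (1)² + (1)² + (-1)² + (-1)² = 1 + 1 + 1 + 1 + 1 + 1 + 1 + 1 = 8.
(H·H^T)[2][1] = Σ_j H[2][j]·H[1][j] = (-1)·(1) + (1)·(1) + (-1)·(-1) + (-1)·(1) + (-1)·(1) + (1)·(1) + (-1)·(-1) + (1)·(-1) = -1 + 1 + 1 + -1 + -1 + 1 + 1 + -1 = 0.
So rows 2 and 1 are orthogonal; the diagonal entry equals n = 8.

(5,5) entry = 8; (2,1) entry = 0.


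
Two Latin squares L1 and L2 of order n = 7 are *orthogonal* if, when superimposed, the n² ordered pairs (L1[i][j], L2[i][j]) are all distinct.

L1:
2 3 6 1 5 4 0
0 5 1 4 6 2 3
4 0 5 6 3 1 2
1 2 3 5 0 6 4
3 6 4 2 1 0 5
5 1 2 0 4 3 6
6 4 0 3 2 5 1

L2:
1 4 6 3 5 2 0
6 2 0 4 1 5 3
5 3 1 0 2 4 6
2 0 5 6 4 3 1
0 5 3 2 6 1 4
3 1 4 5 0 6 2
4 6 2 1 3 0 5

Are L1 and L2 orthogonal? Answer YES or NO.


Form the n² = 49 superimposed pairs (L1[i][j], L2[i][j]), row by row (rows and columns indexed from 0):
row 0: (2,1) (3,4) (6,6) (1,3) (5,5) (4,2) (0,0)
row 1: (0,6) (5,2) (1,0) (4,4) (6,1) (2,5) (3,3)
row 2: (4,5) (0,3) (5,1) (6,0) (3,2) (1,4) (2,6)
row 3: (1,2) (2,0) (3,5) (5,6) (0,4) (6,3) (4,1)
row 4: (3,0) (6,5) (4,3) (2,2) (1,6) (0,1) (5,4)
row 5: (5,3) (1,1) (2,4) (0,5) (4,0) (3,6) (6,2)
row 6: (6,4) (4,6) (0,2) (3,1) (2,3) (5,0) (1,5)
Orthogonality requires all 49 pairs distinct.
Check by first coordinate: for each symbol s of L1, list the L2 entries in the n cells where L1 = s; they must all differ.
  L1 = 0: L2 entries (in reading order) 0, 6, 3, 4, 1, 5, 2 — all 7 distinct ✓
  L1 = 1: L2 entries (in reading order) 3, 0, 4, 2, 6, 1, 5 — all 7 distinct ✓
  L1 = 2: L2 entries (in reading order) 1, 5, 6, 0, 2, 4, 3 — all 7 distinct ✓
  L1 = 3: L2 entries (in reading order) 4, 3, 2, 5, 0, 6, 1 — all 7 distinct ✓
  L1 = 4: L2 entries (in reading order) 2, 4, 5, 1, 3, 0, 6 — all 7 distinct ✓
  L1 = 5: L2 entries (in reading order) 5, 2, 1, 6, 4, 3, 0 — all 7 distinct ✓
  L1 = 6: L2 entries (in reading order) 6, 1, 0, 3, 5, 2, 4 — all 7 distinct ✓
Every symbol of L1 meets every symbol of L2 exactly once, so all 49 pairs are distinct (49 of 49).
Conclusion: YES.

YES


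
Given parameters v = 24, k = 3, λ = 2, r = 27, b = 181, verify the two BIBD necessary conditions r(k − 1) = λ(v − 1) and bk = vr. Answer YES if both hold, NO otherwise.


Condition (i): r(k − 1) = 27·2 = 54; λ(v − 1) = 2·23 = 46. Match? NO.
Condition (ii): bk = 181·3 = 543; vr = 24·27 = 648. Match? NO.
Both conditions hold? NO.

NO


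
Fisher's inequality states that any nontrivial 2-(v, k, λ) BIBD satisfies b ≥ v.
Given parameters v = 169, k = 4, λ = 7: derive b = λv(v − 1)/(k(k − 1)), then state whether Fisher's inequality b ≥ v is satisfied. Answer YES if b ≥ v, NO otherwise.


r = λ(v − 1)/(k − 1) = 7·168/3 = 392.
b = vr/k = 169·392/4 = 16562.
Fisher's inequality: b ≥ v ⇔ 16562 ≥ 169? YES.

YES


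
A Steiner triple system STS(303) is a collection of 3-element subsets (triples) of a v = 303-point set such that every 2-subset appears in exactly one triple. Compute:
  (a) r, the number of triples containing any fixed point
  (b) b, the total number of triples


An STS(v) is a 2-(v, 3, 1) BIBD: block size k = 3, λ = 1.
Replication: r(k − 1) = λ(v − 1) ⇒ r·2 = 303 − 1 = 302 ⇒ r = 151.
Block count: b = v(v − 1)/6 = 303·302/6 = 91506/6 = 15251.
(Check via bk = vr: 15251·3 = 45753 = 303·151 = 45753 ✓.)

r = 151, b = 15251.


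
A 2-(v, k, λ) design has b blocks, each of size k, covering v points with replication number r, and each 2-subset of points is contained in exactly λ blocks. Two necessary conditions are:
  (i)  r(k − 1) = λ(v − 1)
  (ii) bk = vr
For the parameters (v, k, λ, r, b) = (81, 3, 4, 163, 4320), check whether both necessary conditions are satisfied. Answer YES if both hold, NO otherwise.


Condition (i): r(k − 1) = 163·2 = 326; λ(v − 1) = 4·80 = 320. Match? NO.
Condition (ii): bk = 4320·3 = 12960; vr = 81·163 = 13203. Match? NO.
Both conditions hold? NO.

NO


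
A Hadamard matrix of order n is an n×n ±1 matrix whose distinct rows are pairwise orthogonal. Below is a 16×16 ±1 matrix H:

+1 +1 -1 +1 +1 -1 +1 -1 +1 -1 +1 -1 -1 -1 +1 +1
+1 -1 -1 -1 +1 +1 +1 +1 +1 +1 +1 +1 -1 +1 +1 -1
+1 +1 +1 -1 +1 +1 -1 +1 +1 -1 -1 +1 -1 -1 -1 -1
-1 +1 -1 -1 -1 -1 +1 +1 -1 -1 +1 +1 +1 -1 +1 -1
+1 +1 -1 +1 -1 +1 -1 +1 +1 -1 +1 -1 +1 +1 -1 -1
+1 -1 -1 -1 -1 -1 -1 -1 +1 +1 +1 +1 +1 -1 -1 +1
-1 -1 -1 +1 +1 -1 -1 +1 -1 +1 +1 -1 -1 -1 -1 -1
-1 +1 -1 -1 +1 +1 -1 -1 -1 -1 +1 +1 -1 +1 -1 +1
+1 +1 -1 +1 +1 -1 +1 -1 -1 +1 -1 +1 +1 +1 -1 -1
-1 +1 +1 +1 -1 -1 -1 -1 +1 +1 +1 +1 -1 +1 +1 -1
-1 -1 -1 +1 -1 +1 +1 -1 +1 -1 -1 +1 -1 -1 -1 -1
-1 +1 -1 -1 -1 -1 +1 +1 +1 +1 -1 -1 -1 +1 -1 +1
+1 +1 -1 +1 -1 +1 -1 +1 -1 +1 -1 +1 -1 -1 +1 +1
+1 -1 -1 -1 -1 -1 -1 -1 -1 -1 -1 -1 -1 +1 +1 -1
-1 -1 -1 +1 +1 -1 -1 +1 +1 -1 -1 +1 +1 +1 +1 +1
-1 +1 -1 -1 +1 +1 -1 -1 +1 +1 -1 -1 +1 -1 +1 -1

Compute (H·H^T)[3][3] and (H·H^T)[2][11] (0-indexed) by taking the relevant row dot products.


Row 2 of H: [1, 1, 1, -1, 1, 1, -1, 1, 1, -1, -1, 1, -1, -1, -1, -1].
Row 3 of H: [-1, 1, -1, -1, -1, -1, 1, 1, -1, -1, 1, 1, 1, -1, 1, -1].
Row 11 of H: [-1, 1, -1, -1, -1, -1, 1, 1, 1, 1, -1, -1, -1, 1, -1, 1].
(H·H^T)[3][3] = Σ_j H[3][j]·H[3][j] = (-1)² + (1)² + (-1)² + (-1)² + (-1)² + (-1)² + (1)² + (1)² + (-1)² + (-1)² + (1)² + (1)² + (1)² + (-1)² + (1)² + (-1)² = 1 + 1 + 1 + 1 + 1 + 1 + 1 + 1 + 1 + 1 + 1 + 1 + 1 + 1 + 1 + 1 = 16.
(H·H^T)[2][11] = Σ_j H[2][j]·H[11][j] = (1)·(-1) + (1)·(1) + (1)·(-1) + (-1)·(-1) + (1)·(-1) + (1)·(-1) + (-1)·(1) + (1)·(1) + (1)·(1) + (-1)·(1) + (-1)·(-1) + (1)·(-1) + (-1)·(-1) + (-1)·(1) + (-1)·(-1) + (-1)·(1) = -1 + 1 + -1 + 1 + -1 + -1 + -1 + 1 + 1 + -1 + 1 + -1 + 1 + -1 + 1 + -1 = -2.
Rows 2 and 11 are not orthogonal (dot product = -2 ≠ 0), so H is not a Hadamard matrix.

(3,3) entry = 16; (2,11) entry = -2.


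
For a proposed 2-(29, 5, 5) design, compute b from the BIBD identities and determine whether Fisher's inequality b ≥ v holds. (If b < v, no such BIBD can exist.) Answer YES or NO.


r = λ(v − 1)/(k − 1) = 5·28/4 = 35.
b = vr/k = 29·35/5 = 203.
Fisher's inequality: b ≥ v ⇔ 203 ≥ 29? YES.

YES


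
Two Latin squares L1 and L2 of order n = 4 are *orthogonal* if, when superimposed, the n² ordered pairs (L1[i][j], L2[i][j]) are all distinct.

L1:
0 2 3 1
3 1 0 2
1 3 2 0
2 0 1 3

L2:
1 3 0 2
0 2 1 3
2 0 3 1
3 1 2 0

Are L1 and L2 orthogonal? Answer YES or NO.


Form the n² = 16 superimposed pairs (L1[i][j], L2[i][j]), row by row (rows and columns indexed from 0):
row 0: (0,1) (2,3) (3,0) (1,2)
row 1: (3,0) (1,2) (0,1) (2,3)
row 2: (1,2) (3,0) (2,3) (0,1)
row 3: (2,3) (0,1) (1,2) (3,0)
Orthogonality requires all 16 pairs distinct.
But the pair (3,0) repeats: cell (0,2) has L1 = 3, L2 = 0, and cell (1,0) has L1 = 3, L2 = 0.
A repeated pair means some other pair never occurs (only 4 distinct pairs out of 16), so the squares are not orthogonal.
Conclusion: NO.

NO


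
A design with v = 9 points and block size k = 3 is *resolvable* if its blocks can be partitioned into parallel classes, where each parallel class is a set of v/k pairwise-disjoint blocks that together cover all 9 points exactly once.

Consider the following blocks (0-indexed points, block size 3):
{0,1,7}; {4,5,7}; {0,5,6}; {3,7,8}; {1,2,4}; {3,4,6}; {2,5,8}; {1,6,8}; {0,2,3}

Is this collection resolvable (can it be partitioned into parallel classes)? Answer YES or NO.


v = 9, block size k = 3, number of blocks = 9.
For resolvability, blocks must partition into parallel classes of size v/k = 3.
Total blocks must therefore be a multiple of 3: 9 = 3·3 + 0 ⇒ divisible ✓.
Greedy packing gives 3 candidate class(es). Each should be a full parallel class (size 3, covers all 9 points).
  Class 1 (3 blocks): {0,1,7}; {3,4,6}; {2,5,8}. Points covered: [0, 1, 2, 3, 4, 5, 6, 7, 8].
  Class 2 (3 blocks): {4,5,7}; {1,6,8}; {0,2,3}. Points covered: [0, 1, 2, 3, 4, 5, 6, 7, 8].
  Class 3 (3 blocks): {0,5,6}; {3,7,8}; {1,2,4}. Points covered: [0, 1, 2, 3, 4, 5, 6, 7, 8].
All classes full (size 3)? YES. All classes cover every point? YES.
Resolvable? YES.

YES


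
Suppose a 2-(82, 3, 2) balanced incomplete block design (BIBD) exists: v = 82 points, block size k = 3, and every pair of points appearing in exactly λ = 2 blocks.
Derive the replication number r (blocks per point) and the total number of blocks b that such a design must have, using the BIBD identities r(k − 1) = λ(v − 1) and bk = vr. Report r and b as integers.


Any 2-(v, k, λ) BIBD satisfies two necessary conditions:
  (i)  Each point sits in r blocks, and counting incidences through any fixed point gives r(k − 1) = λ(v − 1), so r = λ(v − 1)/(k − 1).
  (ii) Total incidences bk = vr, so b = vr/k.
Step 1: r = λ(v − 1)/(k − 1) = 2·(82 − 1)/(3 − 1) = 2·81/2 = 162/2 = 81.
Step 2: b = vr/k = 82·81/3 = 6642/3 = 2214.
Check integrality: r = 81 ∈ Z ✓, b = 2214 ∈ Z ✓.
(These identities are necessary conditions: they determine r and b for any design with these parameters, but do not by themselves prove that one exists.)

r = 81, b = 2214.


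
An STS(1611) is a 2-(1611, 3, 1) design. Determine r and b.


An STS(v) is a 2-(v, 3, 1) BIBD: block size k = 3, λ = 1.
Replication: r(k − 1) = λ(v − 1) ⇒ r·2 = 1611 − 1 = 1610 ⇒ r = 805.
Block count: b = v(v − 1)/6 = 1611·1610/6 = 2593710/6 = 432285.
(Check via bk = vr: 432285·3 = 1296855 = 1611·805 = 1296855 ✓.)

r = 805, b = 432285.


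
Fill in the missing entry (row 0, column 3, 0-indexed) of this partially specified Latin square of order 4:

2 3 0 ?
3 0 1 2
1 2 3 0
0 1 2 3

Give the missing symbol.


Row 0 contains symbols [0, 2, 3] — missing [1].
Column 3 contains symbols [0, 2, 3] — missing [1].
The missing symbol must appear in both missing sets; intersection = [1].
Therefore the hidden value is 1.

Missing value = 1.


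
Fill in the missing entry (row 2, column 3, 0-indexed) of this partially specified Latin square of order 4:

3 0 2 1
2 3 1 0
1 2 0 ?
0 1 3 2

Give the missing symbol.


Row 2 contains symbols [0, 1, 2] — missing [3].
Column 3 contains symbols [0, 1, 2] — missing [3].
The missing symbol must appear in both missing sets; intersection = [3].
Therefore the hidden value is 3.

Missing value = 3.


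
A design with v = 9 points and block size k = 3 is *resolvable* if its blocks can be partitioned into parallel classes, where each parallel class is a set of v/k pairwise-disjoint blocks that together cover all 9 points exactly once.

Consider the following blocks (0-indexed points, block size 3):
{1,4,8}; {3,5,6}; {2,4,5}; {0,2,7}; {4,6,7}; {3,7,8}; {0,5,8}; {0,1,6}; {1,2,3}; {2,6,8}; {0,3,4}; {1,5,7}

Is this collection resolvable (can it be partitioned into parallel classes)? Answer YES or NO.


v = 9, block size k = 3, number of blocks = 12.
For resolvability, blocks must partition into parallel classes of size v/k = 3.
Total blocks must therefore be a multiple of 3: 12 = 3·4 + 0 ⇒ divisible ✓.
Greedy packing gives 4 candidate class(es). Each should be a full parallel class (size 3, covers all 9 points).
  Class 1 (3 blocks): {1,4,8}; {3,5,6}; {0,2,7}. Points covered: [0, 1, 2, 3, 4, 5, 6, 7, 8].
  Class 2 (3 blocks): {2,4,5}; {3,7,8}; {0,1,6}. Points covered: [0, 1, 2, 3, 4, 5, 6, 7, 8].
  Class 3 (3 blocks): {4,6,7}; {0,5,8}; {1,2,3}. Points covered: [0, 1, 2, 3, 4, 5, 6, 7, 8].
  Class 4 (3 blocks): {2,6,8}; {0,3,4}; {1,5,7}. Points covered: [0, 1, 2, 3, 4, 5, 6, 7, 8].
All classes full (size 3)? YES. All classes cover every point? YES.
Resolvable? YES.

YES


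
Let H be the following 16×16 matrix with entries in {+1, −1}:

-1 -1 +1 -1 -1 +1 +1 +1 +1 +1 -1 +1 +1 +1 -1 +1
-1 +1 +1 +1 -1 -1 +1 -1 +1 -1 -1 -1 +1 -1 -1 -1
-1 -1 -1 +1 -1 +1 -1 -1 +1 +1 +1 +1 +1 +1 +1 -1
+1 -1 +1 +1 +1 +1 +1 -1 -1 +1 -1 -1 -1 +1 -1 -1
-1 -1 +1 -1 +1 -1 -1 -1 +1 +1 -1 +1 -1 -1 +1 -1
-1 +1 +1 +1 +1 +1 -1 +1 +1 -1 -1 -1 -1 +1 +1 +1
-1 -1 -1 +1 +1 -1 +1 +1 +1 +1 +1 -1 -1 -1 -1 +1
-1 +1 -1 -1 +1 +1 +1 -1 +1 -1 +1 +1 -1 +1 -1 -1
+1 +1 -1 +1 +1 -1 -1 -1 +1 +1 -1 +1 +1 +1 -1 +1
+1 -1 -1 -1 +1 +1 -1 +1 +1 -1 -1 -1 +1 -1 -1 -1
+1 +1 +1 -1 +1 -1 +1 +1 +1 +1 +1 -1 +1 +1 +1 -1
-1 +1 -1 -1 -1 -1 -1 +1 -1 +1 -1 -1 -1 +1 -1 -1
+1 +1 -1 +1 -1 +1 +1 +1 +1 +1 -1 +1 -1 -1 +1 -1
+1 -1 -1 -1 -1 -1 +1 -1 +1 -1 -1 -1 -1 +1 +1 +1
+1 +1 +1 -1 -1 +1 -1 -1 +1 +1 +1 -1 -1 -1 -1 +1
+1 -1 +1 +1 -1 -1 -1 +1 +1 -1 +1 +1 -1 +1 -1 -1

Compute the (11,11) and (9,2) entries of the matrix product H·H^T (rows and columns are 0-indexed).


Row 2 of H: [-1, -1, -1, 1, -1, 1, -1, -1, 1, 1, 1, 1, 1, 1, 1, -1].
Row 9 of H: [1, -1, -1, -1, 1, 1, -1, 1, 1, -1, -1, -1, 1, -1, -1, -1].
Row 11 of H: [-1, 1, -1, -1, -1, -1, -1, 1, -1, 1, -1, -1, -1, 1, -1, -1].
(H·H^T)[11][11] = Σ_j H[11][j]·H[11][j] = (-1)² + (1)² + (-1)² + (-1)² + (-1)² + (-1)² + (-1)² + (1)² + (-1)² + (1)² + (-1)² + (-1)² + (-1)² + (1)² + (-1)² + (-1)² = 1 + 1 + 1 + 1 + 1 + 1 + 1 + 1 + 1 + 1 + 1 + 1 + 1 + 1 + 1 + 1 = 16.
(H·H^T)[9][2] = Σ_j H[9][j]·H[2][j] = (1)·(-1) + (-1)·(-1) + (-1)·(-1) + (-1)·(1) + (1)·(-1) + (1)·(1) + (-1)·(-1) + (1)·(-1) + (1)·(1) + (-1)·(1) + (-1)·(1) + (-1)·(1) + (1)·(1) + (-1)·(1) + (-1)·(1) + (-1)·(-1) = -1 + 1 + 1 + -1 + -1 + 1 + 1 + -1 + 1 + -1 + -1 + -1 + 1 + -1 + -1 + 1 = -2.
Rows 9 and 2 are not orthogonal (dot product = -2 ≠ 0), so H is not a Hadamard matrix.

(11,11) entry = 16; (9,2) entry = -2.


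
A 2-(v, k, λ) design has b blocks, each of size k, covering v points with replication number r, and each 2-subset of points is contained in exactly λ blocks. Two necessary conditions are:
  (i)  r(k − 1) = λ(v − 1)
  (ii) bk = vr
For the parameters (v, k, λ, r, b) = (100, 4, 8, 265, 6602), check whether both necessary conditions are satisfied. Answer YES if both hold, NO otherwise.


Condition (i): r(k − 1) = 265·3 = 795; λ(v − 1) = 8·99 = 792. Match? NO.
Condition (ii): bk = 6602·4 = 26408; vr = 100·265 = 26500. Match? NO.
Both conditions hold? NO.

NO


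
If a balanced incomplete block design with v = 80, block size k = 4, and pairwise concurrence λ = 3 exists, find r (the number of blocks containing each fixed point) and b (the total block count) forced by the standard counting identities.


Any 2-(v, k, λ) BIBD satisfies two necessary conditions:
  (i)  Each point sits in r blocks, and counting incidences through any fixed point gives r(k − 1) = λ(v − 1), so r = λ(v − 1)/(k − 1).
  (ii) Total incidences bk = vr, so b = vr/k.
Step 1: r = λ(v − 1)/(k − 1) = 3·(80 − 1)/(4 − 1) = 3·79/3 = 237/3 = 79.
Step 2: b = vr/k = 80·79/4 = 6320/4 = 1580.
Check integrality: r = 79 ∈ Z ✓, b = 1580 ∈ Z ✓.
(These identities are necessary conditions: they determine r and b for any design with these parameters, but do not by themselves prove that one exists.)

r = 79, b = 1580.


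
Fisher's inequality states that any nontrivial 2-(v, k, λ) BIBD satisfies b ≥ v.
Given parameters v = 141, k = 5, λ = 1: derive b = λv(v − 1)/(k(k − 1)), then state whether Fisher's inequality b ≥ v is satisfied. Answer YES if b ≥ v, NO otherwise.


r = λ(v − 1)/(k − 1) = 1·140/4 = 35.
b = vr/k = 141·35/5 = 987.
Fisher's inequality: b ≥ v ⇔ 987 ≥ 141? YES.

YES


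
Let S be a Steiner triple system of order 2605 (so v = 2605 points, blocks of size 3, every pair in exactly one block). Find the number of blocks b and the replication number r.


An STS(v) is a 2-(v, 3, 1) BIBD: block size k = 3, λ = 1.
Replication: r(k − 1) = λ(v − 1) ⇒ r·2 = 2605 − 1 = 2604 ⇒ r = 1302.
Block count: bk = vr ⇒ b·3 = 2605·1302 = 3391710 ⇒ b = 1130570.

r = 1302, b = 1130570.


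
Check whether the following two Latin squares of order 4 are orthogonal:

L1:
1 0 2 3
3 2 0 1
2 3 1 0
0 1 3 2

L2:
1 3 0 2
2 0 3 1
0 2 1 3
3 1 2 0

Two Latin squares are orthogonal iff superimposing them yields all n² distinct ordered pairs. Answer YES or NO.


Form the n² = 16 superimposed pairs (L1[i][j], L2[i][j]), row by row (rows and columns indexed from 0):
row 0: (1,1) (0,3) (2,0) (3,2)
row 1: (3,2) (2,0) (0,3) (1,1)
row 2: (2,0) (3,2) (1,1) (0,3)
row 3: (0,3) (1,1) (3,2) (2,0)
Orthogonality requires all 16 pairs distinct.
But the pair (3,2) repeats: cell (0,3) has L1 = 3, L2 = 2, and cell (1,0) has L1 = 3, L2 = 2.
A repeated pair means some other pair never occurs (only 4 distinct pairs out of 16), so the squares are not orthogonal.
Conclusion: NO.

NO


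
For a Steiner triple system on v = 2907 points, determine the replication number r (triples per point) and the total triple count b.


An STS(v) is a 2-(v, 3, 1) BIBD: block size k = 3, λ = 1.
Replication: r(k − 1) = λ(v − 1) ⇒ r·2 = 2907 − 1 = 2906 ⇒ r = 1453.
Block count: bk = vr ⇒ b·3 = 2907·1453 = 4223871 ⇒ b = 1407957.

r = 1453, b = 1407957.


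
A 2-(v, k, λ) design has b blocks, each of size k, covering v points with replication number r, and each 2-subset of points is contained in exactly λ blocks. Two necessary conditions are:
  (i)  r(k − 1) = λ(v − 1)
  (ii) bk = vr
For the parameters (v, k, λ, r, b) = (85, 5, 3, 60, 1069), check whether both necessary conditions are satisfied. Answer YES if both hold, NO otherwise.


Condition (i): r(k − 1) = 60·4 = 240; λ(v − 1) = 3·84 = 252. Match? NO.
Condition (ii): bk = 1069·5 = 5345; vr = 85·60 = 5100. Match? NO.
Both conditions hold? NO.

NO


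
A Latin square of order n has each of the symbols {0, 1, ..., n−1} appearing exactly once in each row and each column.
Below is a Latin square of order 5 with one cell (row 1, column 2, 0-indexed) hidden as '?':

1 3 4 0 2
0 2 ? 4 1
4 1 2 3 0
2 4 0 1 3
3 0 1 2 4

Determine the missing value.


Row 1 contains symbols [0, 1, 2, 4] — missing [3].
Column 2 contains symbols [0, 1, 2, 4] — missing [3].
The missing symbol must appear in both missing sets; intersection = [3].
Therefore the hidden value is 3.

Missing value = 3.


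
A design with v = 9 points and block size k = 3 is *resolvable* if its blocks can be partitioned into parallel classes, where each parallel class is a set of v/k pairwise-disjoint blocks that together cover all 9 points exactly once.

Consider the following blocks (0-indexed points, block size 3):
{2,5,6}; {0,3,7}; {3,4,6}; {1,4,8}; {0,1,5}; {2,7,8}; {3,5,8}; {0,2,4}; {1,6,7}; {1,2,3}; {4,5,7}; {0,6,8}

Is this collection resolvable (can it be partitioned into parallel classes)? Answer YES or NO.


v = 9, block size k = 3, number of blocks = 12.
For resolvability, blocks must partition into parallel classes of size v/k = 3.
Total blocks must therefore be a multiple of 3: 12 = 3·4 + 0 ⇒ divisible ✓.
Greedy packing gives 4 candidate class(es). Each should be a full parallel class (size 3, covers all 9 points).
  Class 1 (3 blocks): {2,5,6}; {0,3,7}; {1,4,8}. Points covered: [0, 1, 2, 3, 4, 5, 6, 7, 8].
  Class 2 (3 blocks): {3,4,6}; {0,1,5}; {2,7,8}. Points covered: [0, 1, 2, 3, 4, 5, 6, 7, 8].
  Class 3 (3 blocks): {3,5,8}; {0,2,4}; {1,6,7}. Points covered: [0, 1, 2, 3, 4, 5, 6, 7, 8].
  Class 4 (3 blocks): {1,2,3}; {4,5,7}; {0,6,8}. Points covered: [0, 1, 2, 3, 4, 5, 6, 7, 8].
All classes full (size 3)? YES. All classes cover every point? YES.
Resolvable? YES.

YES


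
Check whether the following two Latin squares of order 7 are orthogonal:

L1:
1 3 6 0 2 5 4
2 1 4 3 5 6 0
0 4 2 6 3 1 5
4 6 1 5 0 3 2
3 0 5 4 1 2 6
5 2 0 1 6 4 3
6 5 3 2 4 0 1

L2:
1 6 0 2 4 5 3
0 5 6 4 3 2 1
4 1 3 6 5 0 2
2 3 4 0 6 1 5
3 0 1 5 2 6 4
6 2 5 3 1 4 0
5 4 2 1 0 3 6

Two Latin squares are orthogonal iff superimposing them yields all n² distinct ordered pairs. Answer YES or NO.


Form the n² = 49 superimposed pairs (L1[i][j], L2[i][j]), row by row (rows and columns indexed from 0):
row 0: (1,1) (3,6) (6,0) (0,2) (2,4) (5,5) (4,3)
row 1: (2,0) (1,5) (4,6) (3,4) (5,3) (6,2) (0,1)
row 2: (0,4) (4,1) (2,3) (6,6) (3,5) (1,0) (5,2)
row 3: (4,2) (6,3) (1,4) (5,0) (0,6) (3,1) (2,5)
row 4: (3,3) (0,0) (5,1) (4,5) (1,2) (2,6) (6,4)
row 5: (5,6) (2,2) (0,5) (1,3) (6,1) (4,4) (3,0)
row 6: (6,5) (5,4) (3,2) (2,1) (4,0) (0,3) (1,6)
Orthogonality requires all 49 pairs distinct.
Check by first coordinate: for each symbol s of L1, list the L2 entries in the n cells where L1 = s; they must all differ.
  L1 = 0: L2 entries (in reading order) 2, 1, 4, 6, 0, 5, 3 — all 7 distinct ✓
  L1 = 1: L2 entries (in reading order) 1, 5, 0, 4, 2, 3, 6 — all 7 distinct ✓
  L1 = 2: L2 entries (in reading order) 4, 0, 3, 5, 6, 2, 1 — all 7 distinct ✓
  L1 = 3: L2 entries (in reading order) 6, 4, 5, 1, 3, 0, 2 — all 7 distinct ✓
  L1 = 4: L2 entries (in reading order) 3, 6, 1, 2, 5, 4, 0 — all 7 distinct ✓
  L1 = 5: L2 entries (in reading order) 5, 3, 2, 0, 1, 6, 4 — all 7 distinct ✓
  L1 = 6: L2 entries (in reading order) 0, 2, 6, 3, 4, 1, 5 — all 7 distinct ✓
Every symbol of L1 meets every symbol of L2 exactly once, so all 49 pairs are distinct (49 of 49).
Conclusion: YES.

YES
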